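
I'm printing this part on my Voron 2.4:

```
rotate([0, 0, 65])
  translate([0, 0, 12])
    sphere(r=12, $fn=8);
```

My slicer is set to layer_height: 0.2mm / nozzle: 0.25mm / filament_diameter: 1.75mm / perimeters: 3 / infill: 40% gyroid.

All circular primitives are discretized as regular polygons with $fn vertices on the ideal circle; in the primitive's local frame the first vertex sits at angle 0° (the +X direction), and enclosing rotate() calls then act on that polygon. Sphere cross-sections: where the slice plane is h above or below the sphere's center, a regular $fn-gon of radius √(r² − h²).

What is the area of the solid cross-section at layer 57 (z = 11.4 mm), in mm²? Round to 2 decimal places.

At z = 11.4 mm: the r=12 sphere slices to a regular 8-gon of circumradius 11.985 (√(r²−h²) with h=0.6 from center) (area = (8/2)·11.985²·sin(360°/8) = 406.28 mm²); (rotated 65° about Z; rotation is an isometry so areas/perimeters/island counts are preserved). Overall, the cross-section is a single solid region. Net area = 406.28 mm².

406.28 mm²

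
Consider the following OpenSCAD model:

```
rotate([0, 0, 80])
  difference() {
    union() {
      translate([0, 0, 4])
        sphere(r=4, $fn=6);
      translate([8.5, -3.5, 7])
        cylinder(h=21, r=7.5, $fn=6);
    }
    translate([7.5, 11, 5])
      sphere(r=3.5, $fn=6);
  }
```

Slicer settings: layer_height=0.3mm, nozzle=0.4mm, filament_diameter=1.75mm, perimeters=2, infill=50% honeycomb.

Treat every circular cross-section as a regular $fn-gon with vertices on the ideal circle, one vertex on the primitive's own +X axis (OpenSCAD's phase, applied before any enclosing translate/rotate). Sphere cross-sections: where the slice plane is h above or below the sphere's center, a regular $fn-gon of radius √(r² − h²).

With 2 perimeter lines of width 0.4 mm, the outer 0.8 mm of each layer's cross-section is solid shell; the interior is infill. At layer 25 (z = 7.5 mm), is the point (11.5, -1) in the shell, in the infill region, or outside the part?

outside

At z = 7.5 mm: the r=4 sphere slices to a regular 6-gon of circumradius 1.936 (√(r²−h²) with h=3.5 from center); the cylinder at (8.5, -3.5): section is a regular 6-gon, circumradius r=7.5; Taking the union: the 2 present regions are separate (no shared area or edge), so areas and boundary lengths simply add and each stays a separate island — 2 connected regions; the sphere at (7.5, 11): section is a regular 6-gon, circumradius = √(r²−h²) = √(3.5²−2.5²) = 2.449; After the difference (first − rest): starting from that combined region, the r=3.5 sphere at (7.5, 11) misses the remaining region (no effect) — 2 connected regions; (whole slice rotated 80° about Z — lengths, areas and connectivity unchanged). Overall, the cross-section has 2 separate islands. Undo the 80° rotation: the query point maps to (1.012, -11.499) in the un-rotated model frame. The nearest boundary edge runs (4.75, -10.00)→(1.00, -3.50); distance from the point to it = 3.99 mm. The point is not inside any of the regions above, so it lies outside the cross-section (3.99 mm from the nearest boundary).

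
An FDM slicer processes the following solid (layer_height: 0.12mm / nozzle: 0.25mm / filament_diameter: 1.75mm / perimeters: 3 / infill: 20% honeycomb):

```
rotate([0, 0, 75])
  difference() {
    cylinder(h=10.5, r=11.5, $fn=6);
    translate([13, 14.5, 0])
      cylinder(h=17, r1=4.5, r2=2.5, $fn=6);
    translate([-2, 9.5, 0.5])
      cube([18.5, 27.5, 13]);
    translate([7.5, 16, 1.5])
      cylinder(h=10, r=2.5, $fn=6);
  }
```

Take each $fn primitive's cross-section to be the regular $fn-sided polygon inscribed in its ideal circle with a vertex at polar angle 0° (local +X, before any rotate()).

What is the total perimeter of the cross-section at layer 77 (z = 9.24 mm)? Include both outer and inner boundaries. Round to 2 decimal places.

69.19 mm

At z = 9.24 mm: the r=11.5 cylinder gives a regular 6-gon of circumradius 11.5 (constant along its height) (perimeter = 2·6·11.500·sin(180°/6) = 69.00 mm); the cone at (13, 14.5) (r1=4.5→r2=2.5) has section circumradius 3.413 here — a regular 6-gon (perimeter = 2·6·3.413·sin(180°/6) = 20.48 mm); the 18.5×27.5 cube at (-2, 9.5) contributes its full rectangle (perimeter 92.00 mm); the r=2.5 cylinder at (7.5, 16) contributes a regular 6-gon of circumradius 2.5 (perimeter = 2·6·2.500·sin(180°/6) = 15.00 mm); Taking the first minus the rest: starting from the r=11.5 cylinder, the cone at (13, 14.5) misses the remaining region (no effect); the 18.5×27.5 cube at (-2, 9.5) partially overlaps it — only the 3.62 mm² overlap (of its 508.75 mm²) is removed, clipping the outline; the r=2.5 cylinder at (7.5, 16) misses the remaining region (no effect) — boundary = 69.19 mm; (whole slice rotated 75° about Z — lengths, areas and connectivity unchanged). Overall, the cross-section is a single solid region. Total boundary length (outer) = 69.19 mm.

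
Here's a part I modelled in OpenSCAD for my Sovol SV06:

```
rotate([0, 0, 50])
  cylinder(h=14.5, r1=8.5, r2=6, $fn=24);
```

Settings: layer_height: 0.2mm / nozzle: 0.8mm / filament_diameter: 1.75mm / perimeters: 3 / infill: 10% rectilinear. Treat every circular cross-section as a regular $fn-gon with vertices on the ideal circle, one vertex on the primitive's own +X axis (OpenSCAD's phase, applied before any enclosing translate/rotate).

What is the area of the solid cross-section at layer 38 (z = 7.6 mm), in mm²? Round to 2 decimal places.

At z = 7.6 mm: the cone (r1=8.5→r2=6) has section circumradius 7.190 here — a regular 24-gon (area = (24/2)·7.190²·sin(360°/24) = 160.54 mm²); (rotated 50° about Z; rotation is an isometry so areas/perimeters/island counts are preserved). Overall, the cross-section is a single solid region. Net area = 160.54 mm².

160.54 mm²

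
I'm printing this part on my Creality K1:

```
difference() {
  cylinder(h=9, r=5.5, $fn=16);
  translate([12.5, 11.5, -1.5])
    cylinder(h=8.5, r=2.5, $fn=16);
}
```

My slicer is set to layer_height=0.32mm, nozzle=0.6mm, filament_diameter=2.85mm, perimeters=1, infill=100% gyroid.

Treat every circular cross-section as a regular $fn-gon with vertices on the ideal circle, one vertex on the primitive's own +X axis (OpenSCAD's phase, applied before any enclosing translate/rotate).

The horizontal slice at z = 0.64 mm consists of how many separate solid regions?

1

At z = 0.64 mm: the r=5.5 cylinder contributes a regular 16-gon of circumradius 5.5; the cylinder at (12.5, 11.5): section is a regular 16-gon, circumradius r=2.5; Taking the first minus the rest: starting from the r=5.5 cylinder, the r=2.5 cylinder at (12.5, 11.5) misses the remaining region (no effect) — 1 connected region. The result has 1 disconnected region.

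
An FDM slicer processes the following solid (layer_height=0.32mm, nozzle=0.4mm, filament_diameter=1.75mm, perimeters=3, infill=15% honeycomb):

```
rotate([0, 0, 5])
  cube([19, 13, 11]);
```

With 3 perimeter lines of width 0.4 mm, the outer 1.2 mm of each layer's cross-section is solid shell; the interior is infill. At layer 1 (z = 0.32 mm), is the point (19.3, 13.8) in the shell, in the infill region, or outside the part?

outside

At z = 0.32 mm: the cube is present — its section is the full 19×13 rectangle; (rotated 5° about Z; rotation is an isometry so areas/perimeters/island counts are preserved). Overall, the cross-section is a single solid region. Undo the 5° rotation: the query point maps to (20.429, 12.065) in the un-rotated model frame. The nearest boundary edge runs (19.00, 0.00)→(19.00, 13.00); distance from the point to it = 1.43 mm. The point is not inside any of the regions above, so it lies outside the cross-section (1.43 mm from the nearest boundary).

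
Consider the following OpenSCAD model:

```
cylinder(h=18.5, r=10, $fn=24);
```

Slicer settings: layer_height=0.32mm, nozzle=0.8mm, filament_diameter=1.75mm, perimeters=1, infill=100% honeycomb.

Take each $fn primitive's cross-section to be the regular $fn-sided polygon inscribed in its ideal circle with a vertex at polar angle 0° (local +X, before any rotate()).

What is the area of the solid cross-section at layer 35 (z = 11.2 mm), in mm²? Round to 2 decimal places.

310.58 mm²

At z = 11.2 mm: the cylinder: section is a regular 24-gon, circumradius r=10 (area = (24/2)·10.000²·sin(360°/24) = 310.58 mm²). Overall, the cross-section is a single solid region. Net area = 310.58 mm².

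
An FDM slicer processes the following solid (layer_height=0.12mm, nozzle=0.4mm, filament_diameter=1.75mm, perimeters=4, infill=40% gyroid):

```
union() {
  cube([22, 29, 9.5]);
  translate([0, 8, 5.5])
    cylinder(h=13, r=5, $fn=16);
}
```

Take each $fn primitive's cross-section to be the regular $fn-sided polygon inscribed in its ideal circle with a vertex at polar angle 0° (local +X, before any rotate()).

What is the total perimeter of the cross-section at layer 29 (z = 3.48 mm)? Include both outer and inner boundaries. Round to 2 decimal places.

At z = 3.48 mm: the cube is present — its section is the full 22×29 rectangle (perimeter 102.00 mm); the cylinder at (0, 8) is not intersected at this z (z outside [5.5, 18.5]); Merging all regions: only the 22×29 cube is present, so the union is just that shape — boundary = 102.00 mm. Overall, the cross-section is a single solid region. Total boundary length (outer) = 102.00 mm.

102.00 mm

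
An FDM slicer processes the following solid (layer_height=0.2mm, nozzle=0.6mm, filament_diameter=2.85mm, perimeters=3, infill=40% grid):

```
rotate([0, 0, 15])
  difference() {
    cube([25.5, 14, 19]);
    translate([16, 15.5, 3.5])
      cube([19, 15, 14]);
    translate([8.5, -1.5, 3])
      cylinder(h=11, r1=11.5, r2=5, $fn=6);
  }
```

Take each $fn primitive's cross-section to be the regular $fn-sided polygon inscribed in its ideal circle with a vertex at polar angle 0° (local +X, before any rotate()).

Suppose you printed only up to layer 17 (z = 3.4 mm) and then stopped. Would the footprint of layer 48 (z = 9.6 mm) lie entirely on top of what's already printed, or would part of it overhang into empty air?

Compare the two slices. At z = 3.4: the cube (footprint 25.5×14) is included at this height (area 357.00 mm²); the cube at (16, 15.5) is absent (z outside [3.5, 17.5]); the cone at (8.5, -1.5) (r1=11.5→r2=5) has section circumradius 11.264 here — a regular 6-gon (area = (6/2)·11.264²·sin(360°/6) = 329.62 mm²); After the difference (first − rest): starting from the 25.5×14 cube (357.00 mm²), the cone at (8.5, -1.5) partially overlaps it — only the 129.20 mm² overlap (of its 329.62 mm²) is removed, clipping the outline — area = 227.80 mm²; (rotated 15° about Z; rotation is an isometry so areas/perimeters/island counts are preserved). At z = 9.6: the cube is present — its section is the full 25.5×14 rectangle (area 357.00 mm²); the 19×15 cube at (16, 15.5) contributes its full rectangle (area 285.00 mm²); the cone at (8.5, -1.5) (r1=11.5→r2=5) has section circumradius 7.600 here — a regular 6-gon (area = (6/2)·7.600²·sin(360°/6) = 150.06 mm²); Subtracting the remaining from the first: starting from the 25.5×14 cube (357.00 mm²), the 19×15 cube at (16, 15.5) misses the remaining region (no effect); the cone at (8.5, -1.5) partially overlaps it — only the 53.53 mm² overlap (of its 150.06 mm²) is removed, clipping the outline — area = 303.47 mm²; (rotated 15° about Z; rotation is an isometry so areas/perimeters/island counts are preserved). Checking containment: at z = 9.6 the cross-section extends beyond the z = 3.4 cross-section by about 75.67 mm².

part overhangs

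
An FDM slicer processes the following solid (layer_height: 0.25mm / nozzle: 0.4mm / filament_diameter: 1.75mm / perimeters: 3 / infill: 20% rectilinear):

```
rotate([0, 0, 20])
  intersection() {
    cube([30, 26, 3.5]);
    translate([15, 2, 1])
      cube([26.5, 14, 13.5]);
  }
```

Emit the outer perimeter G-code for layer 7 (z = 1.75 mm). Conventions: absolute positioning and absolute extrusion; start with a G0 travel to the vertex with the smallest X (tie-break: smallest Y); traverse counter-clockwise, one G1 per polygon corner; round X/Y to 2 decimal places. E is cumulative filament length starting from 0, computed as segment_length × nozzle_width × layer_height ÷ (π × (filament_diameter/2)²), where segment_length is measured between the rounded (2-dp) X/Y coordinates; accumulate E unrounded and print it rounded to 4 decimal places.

At z = 1.75 mm: the cube is present — its section is the full 30×26 rectangle; the 26.5×14 cube at (15, 2) contributes its full rectangle; Taking the intersection: the 26.5×14 cube at (15, 2) partially overlaps the 30×26 cube; clipping to the common part keeps 210.00 mm² — 1 connected region; (whole slice rotated 20° about Z — lengths, areas and connectivity unchanged). The outline is a single polygon with 4 vertices. Extrusion per mm of travel: 0.4 × 0.25 / (π × 0.875²) = 0.041575. Accumulating E over each segment gives final E = 2.4121.

G0 X8.62 Y20.17 Z1.75
G1 X13.41 Y7.01 E0.5822
G1 X27.51 Y12.14 E1.2060
G1 X22.72 Y25.30 E1.7883
G1 X8.62 Y20.17 E2.4121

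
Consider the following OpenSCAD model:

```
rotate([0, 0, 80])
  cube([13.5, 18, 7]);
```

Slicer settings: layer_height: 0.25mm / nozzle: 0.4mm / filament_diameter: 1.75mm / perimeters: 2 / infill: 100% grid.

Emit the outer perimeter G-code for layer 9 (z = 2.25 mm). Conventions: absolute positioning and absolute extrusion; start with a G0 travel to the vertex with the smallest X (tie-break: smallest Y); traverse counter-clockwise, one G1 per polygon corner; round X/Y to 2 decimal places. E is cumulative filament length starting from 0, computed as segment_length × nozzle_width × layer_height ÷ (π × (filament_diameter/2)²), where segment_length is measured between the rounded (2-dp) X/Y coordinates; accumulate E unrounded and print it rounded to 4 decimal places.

At z = 2.25 mm: the 13.5×18 cube contributes its full rectangle; (whole slice rotated 80° about Z — lengths, areas and connectivity unchanged). The outline is a single polygon with 4 vertices. Extrusion per mm of travel: 0.4 × 0.25 / (π × 0.875²) = 0.041575. Accumulating E over each segment gives final E = 2.6188.

G0 X-17.73 Y3.13 Z2.25
G1 X0.00 Y0.00 E0.7485
G1 X2.34 Y13.29 E1.3096
G1 X-15.38 Y16.42 E2.0577
G1 X-17.73 Y3.13 E2.6188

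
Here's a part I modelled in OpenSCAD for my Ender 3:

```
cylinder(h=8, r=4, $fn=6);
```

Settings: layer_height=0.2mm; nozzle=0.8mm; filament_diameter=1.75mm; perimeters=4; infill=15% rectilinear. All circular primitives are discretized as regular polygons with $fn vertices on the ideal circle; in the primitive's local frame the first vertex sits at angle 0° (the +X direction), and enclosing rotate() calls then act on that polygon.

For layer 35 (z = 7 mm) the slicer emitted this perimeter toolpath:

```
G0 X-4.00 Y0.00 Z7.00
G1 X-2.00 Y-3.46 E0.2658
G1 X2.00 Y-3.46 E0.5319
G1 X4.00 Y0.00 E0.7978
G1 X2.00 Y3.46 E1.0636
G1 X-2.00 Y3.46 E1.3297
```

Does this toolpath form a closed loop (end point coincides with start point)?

no

Start point (G0): (-4.00, 0.00). End point (last G1): the path does not return to the start — open.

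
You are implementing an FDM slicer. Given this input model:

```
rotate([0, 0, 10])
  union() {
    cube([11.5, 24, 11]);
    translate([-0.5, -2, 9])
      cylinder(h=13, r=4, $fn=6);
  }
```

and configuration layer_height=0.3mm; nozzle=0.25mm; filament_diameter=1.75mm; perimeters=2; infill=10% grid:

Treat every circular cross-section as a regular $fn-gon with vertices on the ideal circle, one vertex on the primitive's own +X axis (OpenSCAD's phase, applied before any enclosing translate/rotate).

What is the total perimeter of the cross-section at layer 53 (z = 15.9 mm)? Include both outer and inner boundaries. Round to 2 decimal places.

At z = 15.9 mm: the cube is absent (z outside [0, 11]); the r=4 cylinder at (-0.5, -2) gives a regular 6-gon of circumradius 4 (constant along its height) (perimeter = 2·6·4.000·sin(180°/6) = 24.00 mm); Combining (union): only the r=4 cylinder at (-0.5, -2) is present, so the union is just that shape — boundary = 24.00 mm; (whole slice rotated 10° about Z — lengths, areas and connectivity unchanged). Overall, the cross-section is a single solid region. Total boundary length (outer) = 24.00 mm.

24.00 mm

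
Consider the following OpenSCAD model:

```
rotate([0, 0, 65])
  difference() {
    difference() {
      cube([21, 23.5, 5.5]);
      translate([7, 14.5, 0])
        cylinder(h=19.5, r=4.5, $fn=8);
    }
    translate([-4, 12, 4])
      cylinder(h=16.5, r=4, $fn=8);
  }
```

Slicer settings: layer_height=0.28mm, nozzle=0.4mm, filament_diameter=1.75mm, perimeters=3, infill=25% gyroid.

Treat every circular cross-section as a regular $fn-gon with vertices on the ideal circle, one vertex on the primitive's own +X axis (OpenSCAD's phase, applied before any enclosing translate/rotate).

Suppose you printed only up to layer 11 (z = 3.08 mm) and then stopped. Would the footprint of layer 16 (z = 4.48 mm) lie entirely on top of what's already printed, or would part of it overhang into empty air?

entirely on top

Compare the two slices. At z = 3.08: the cube (footprint 21×23.5) is included at this height (area 493.50 mm²); the cylinder at (7, 14.5): section is a regular 8-gon, circumradius r=4.5 (area = (8/2)·4.500²·sin(360°/8) = 57.28 mm²); Taking the first minus the rest: starting from the 21×23.5 cube (493.50 mm²), the r=4.5 cylinder at (7, 14.5) lies wholly inside it (removes its full 57.28 mm² and its 27.55 mm outline becomes a hole wall) — area = 436.22 mm²; the cylinder at (-4, 12) is absent (z outside [4, 20.5]); Taking the first minus the rest: none of the subtracted shapes is present at this height, so that combined region is unchanged — area = 436.22 mm²; (whole slice rotated 65° about Z — lengths, areas and connectivity unchanged). At z = 4.48: the cube is present — its section is the full 21×23.5 rectangle (area 493.50 mm²); the r=4.5 cylinder at (7, 14.5) gives a regular 8-gon of circumradius 4.5 (constant along its height) (area = (8/2)·4.500²·sin(360°/8) = 57.28 mm²); Taking the first minus the rest: starting from the 21×23.5 cube (493.50 mm²), the r=4.5 cylinder at (7, 14.5) lies wholly inside it (removes its full 57.28 mm² and its 27.55 mm outline becomes a hole wall) — area = 436.22 mm²; the cylinder at (-4, 12): section is a regular 8-gon, circumradius r=4 (area = (8/2)·4.000²·sin(360°/8) = 45.25 mm²); Taking the first minus the rest: starting from that combined region (436.22 mm²), the r=4 cylinder at (-4, 12) misses the remaining region (no effect) — area = 436.22 mm²; (whole slice rotated 65° about Z — lengths, areas and connectivity unchanged). Checking containment: the cross-section at z = 4.48 is a subset of the cross-section at z = 3.08.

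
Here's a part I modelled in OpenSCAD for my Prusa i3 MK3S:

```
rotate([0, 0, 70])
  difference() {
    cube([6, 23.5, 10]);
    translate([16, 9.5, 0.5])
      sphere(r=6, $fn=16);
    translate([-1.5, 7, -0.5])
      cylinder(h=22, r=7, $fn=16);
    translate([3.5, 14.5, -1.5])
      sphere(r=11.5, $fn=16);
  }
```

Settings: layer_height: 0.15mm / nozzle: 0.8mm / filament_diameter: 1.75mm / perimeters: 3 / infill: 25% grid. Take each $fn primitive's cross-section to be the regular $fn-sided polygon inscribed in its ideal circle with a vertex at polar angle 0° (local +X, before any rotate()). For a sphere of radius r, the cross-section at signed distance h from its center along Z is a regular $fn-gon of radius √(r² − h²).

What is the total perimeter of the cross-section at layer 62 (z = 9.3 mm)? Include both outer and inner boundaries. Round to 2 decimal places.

59.46 mm

At z = 9.3 mm: the cube is present — its section is the full 6×23.5 rectangle (perimeter 59.00 mm); the sphere at (16, 9.5) is absent (|z−center|=8.800 > r=6); the cylinder at (-1.5, 7): section is a regular 16-gon, circumradius r=7 (perimeter = 2·16·7.000·sin(180°/16) = 43.70 mm); the r=11.5 sphere at (3.5, 14.5) contributes a regular 16-gon of circumradius √(11.5²−10.8²) = 3.951 (perimeter = 2·16·3.951·sin(180°/16) = 24.67 mm); Taking the first minus the rest: starting from the 6×23.5 cube, the r=7 cylinder at (-1.5, 7) partially overlaps it — only the 54.45 mm² overlap (of its 150.01 mm²) is removed, clipping the outline; the r=11.5 sphere at (3.5, 14.5) partially overlaps it — only the 34.29 mm² overlap (of its 47.79 mm²) is removed, clipping the outline — boundary = 59.46 mm; (whole slice rotated 70° about Z — lengths, areas and connectivity unchanged). Overall, the cross-section has 2 separate islands. Total boundary length (outer) = 59.46 mm.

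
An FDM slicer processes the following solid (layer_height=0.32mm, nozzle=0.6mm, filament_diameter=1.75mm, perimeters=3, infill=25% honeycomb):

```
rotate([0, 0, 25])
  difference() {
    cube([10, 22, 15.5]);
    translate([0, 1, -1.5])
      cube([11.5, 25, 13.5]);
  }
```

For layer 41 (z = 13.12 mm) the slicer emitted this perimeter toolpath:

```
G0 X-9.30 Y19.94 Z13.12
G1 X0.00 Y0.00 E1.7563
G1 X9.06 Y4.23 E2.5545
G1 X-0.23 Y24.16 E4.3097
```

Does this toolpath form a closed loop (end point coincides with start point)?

Start point (G0): (-9.30, 19.94). End point (last G1): the path does not return to the start — open.

no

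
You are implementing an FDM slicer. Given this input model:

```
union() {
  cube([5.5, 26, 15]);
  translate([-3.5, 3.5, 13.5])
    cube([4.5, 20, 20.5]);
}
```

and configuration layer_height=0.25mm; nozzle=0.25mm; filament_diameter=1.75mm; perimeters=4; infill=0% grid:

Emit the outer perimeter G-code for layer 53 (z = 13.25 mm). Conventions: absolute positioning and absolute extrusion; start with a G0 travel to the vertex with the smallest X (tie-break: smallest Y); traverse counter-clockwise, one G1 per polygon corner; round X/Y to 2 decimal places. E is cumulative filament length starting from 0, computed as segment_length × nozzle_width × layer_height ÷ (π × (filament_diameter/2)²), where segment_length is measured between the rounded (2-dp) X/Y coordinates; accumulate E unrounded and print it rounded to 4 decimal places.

G0 X0.00 Y0.00 Z13.25
G1 X5.50 Y0.00 E0.1429
G1 X5.50 Y26.00 E0.8185
G1 X0.00 Y26.00 E0.9614
G1 X0.00 Y0.00 E1.6370

At z = 13.25 mm: the 5.5×26 cube contributes its full rectangle; the cube at (-3.5, 3.5) is not intersected at this z (z outside [13.5, 34]); Combining (union): only the 5.5×26 cube is present, so the union is just that shape — 1 connected region. The outline is a single polygon with 4 vertices. Extrusion per mm of travel: 0.25 × 0.25 / (π × 0.875²) = 0.025984. Accumulating E over each segment gives final E = 1.6370.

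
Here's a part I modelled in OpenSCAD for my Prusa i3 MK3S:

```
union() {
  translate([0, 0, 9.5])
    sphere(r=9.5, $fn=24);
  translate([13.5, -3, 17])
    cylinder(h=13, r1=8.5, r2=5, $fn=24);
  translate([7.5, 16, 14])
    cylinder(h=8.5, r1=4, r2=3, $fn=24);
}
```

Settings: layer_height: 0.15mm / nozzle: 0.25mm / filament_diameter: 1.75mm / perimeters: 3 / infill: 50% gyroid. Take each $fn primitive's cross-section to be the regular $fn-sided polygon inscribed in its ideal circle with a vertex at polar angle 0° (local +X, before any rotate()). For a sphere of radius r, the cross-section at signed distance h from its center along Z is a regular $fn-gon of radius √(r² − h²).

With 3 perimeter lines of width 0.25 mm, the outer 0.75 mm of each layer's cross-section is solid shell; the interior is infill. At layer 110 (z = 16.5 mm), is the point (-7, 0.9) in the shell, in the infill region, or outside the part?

outside

At z = 16.5 mm: the r=9.5 sphere slices to a regular 24-gon of circumradius 6.423 (√(r²−h²) with h=7 from center); the cone at (13.5, -3) is absent (z outside [17, 30]); the cone at (7.5, 16) (r1=4→r2=3) has section circumradius 3.706 here — a regular 24-gon; Taking the union: the 2 present regions are separate (no shared area or edge), so areas and boundary lengths simply add and each stays a separate island — 2 connected regions. Overall, the cross-section has 2 separate islands. The nearest boundary edge runs (-6.42, 0.00)→(-6.20, 1.66); distance from the point to it = 0.69 mm. The point is not inside any of the regions above, so it lies outside the cross-section (0.69 mm from the nearest boundary).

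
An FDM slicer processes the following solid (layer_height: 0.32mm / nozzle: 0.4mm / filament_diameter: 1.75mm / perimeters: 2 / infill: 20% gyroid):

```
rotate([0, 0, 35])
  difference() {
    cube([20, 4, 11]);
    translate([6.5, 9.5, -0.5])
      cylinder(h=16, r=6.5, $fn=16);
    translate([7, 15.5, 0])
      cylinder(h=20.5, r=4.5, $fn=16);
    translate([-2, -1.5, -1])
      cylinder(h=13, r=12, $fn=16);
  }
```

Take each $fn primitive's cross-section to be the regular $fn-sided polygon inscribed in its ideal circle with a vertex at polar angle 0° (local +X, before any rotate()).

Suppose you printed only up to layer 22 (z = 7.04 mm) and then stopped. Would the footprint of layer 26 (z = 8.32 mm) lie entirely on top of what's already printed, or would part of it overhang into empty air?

entirely on top

Compare the two slices. At z = 7.04: the 20×4 cube contributes its full rectangle (area 80.00 mm²); the cylinder at (6.5, 9.5): section is a regular 16-gon, circumradius r=6.5 (area = (16/2)·6.500²·sin(360°/16) = 129.35 mm²); the r=4.5 cylinder at (7, 15.5) gives a regular 16-gon of circumradius 4.5 (constant along its height) (area = (16/2)·4.500²·sin(360°/16) = 61.99 mm²); the r=12 cylinder at (-2, -1.5) contributes a regular 16-gon of circumradius 12 (area = (16/2)·12.000²·sin(360°/16) = 440.85 mm²); Taking the first minus the rest: starting from the 20×4 cube (80.00 mm²), the r=6.5 cylinder at (6.5, 9.5) partially overlaps it — only the 4.13 mm² overlap (of its 129.35 mm²) is removed, clipping the outline; the r=4.5 cylinder at (7, 15.5) misses the remaining region (no effect); the r=12 cylinder at (-2, -1.5) partially overlaps it — only the 33.26 mm² overlap (of its 440.85 mm²) is removed, clipping the outline — area = 42.61 mm²; (rotated 35° about Z; rotation is an isometry so areas/perimeters/island counts are preserved). At z = 8.32: the cube is present — its section is the full 20×4 rectangle (area 80.00 mm²); the cylinder at (6.5, 9.5): section is a regular 16-gon, circumradius r=6.5 (area = (16/2)·6.500²·sin(360°/16) = 129.35 mm²); the cylinder at (7, 15.5): section is a regular 16-gon, circumradius r=4.5 (area = (16/2)·4.500²·sin(360°/16) = 61.99 mm²); the cylinder at (-2, -1.5): section is a regular 16-gon, circumradius r=12 (area = (16/2)·12.000²·sin(360°/16) = 440.85 mm²); After the difference (first − rest): starting from the 20×4 cube (80.00 mm²), the r=6.5 cylinder at (6.5, 9.5) partially overlaps it — only the 4.13 mm² overlap (of its 129.35 mm²) is removed, clipping the outline; the r=4.5 cylinder at (7, 15.5) misses the remaining region (no effect); the r=12 cylinder at (-2, -1.5) partially overlaps it — only the 33.26 mm² overlap (of its 440.85 mm²) is removed, clipping the outline — area = 42.61 mm²; (rotated 35° about Z; rotation is an isometry so areas/perimeters/island counts are preserved). Checking containment: the cross-section at z = 8.32 is a subset of the cross-section at z = 7.04.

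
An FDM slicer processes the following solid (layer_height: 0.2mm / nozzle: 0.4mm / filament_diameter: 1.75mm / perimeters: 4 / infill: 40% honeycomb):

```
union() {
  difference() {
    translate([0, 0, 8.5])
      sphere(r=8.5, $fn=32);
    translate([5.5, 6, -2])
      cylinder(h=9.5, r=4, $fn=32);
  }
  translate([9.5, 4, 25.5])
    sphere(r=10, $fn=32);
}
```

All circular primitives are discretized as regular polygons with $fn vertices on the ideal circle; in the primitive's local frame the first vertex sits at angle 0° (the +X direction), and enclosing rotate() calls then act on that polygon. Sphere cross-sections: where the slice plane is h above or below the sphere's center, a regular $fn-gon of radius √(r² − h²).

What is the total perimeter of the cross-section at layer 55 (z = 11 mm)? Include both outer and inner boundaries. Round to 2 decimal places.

At z = 11 mm: the r=8.5 sphere contributes a regular 32-gon of circumradius √(8.5²−2.5²) = 8.124 (perimeter = 2·32·8.124·sin(180°/32) = 50.96 mm); the cylinder at (5.5, 6) does not reach this height (z outside [-2, 7.5]); Taking the first minus the rest: none of the subtracted shapes is present at this height, so the r=8.5 sphere is unchanged — boundary = 50.96 mm; the sphere at (9.5, 4) is not intersected at this z (|z−center|=14.500 > r=10); Merging all regions: only that combined region is present, so the union is just that shape — boundary = 50.96 mm. Overall, the cross-section is a single solid region. Total boundary length (outer) = 50.96 mm.

50.96 mm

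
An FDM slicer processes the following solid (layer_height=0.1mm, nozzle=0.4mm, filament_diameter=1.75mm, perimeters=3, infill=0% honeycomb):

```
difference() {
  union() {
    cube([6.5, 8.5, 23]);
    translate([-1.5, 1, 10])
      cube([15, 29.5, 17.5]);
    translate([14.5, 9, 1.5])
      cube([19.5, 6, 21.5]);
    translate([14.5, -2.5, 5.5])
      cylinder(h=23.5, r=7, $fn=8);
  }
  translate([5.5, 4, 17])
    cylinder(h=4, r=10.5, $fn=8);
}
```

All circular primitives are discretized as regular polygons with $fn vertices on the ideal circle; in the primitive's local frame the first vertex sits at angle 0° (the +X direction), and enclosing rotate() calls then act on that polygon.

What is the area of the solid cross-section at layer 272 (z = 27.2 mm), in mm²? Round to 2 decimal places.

At z = 27.2 mm: the cube is absent (z outside [0, 23]); the 15×29.5 cube at (-1.5, 1) contributes its full rectangle (area 442.50 mm²); the cube at (14.5, 9) does not reach this height (z outside [1.5, 23]); the r=7 cylinder at (14.5, -2.5) contributes a regular 8-gon of circumradius 7 (area = (8/2)·7.000²·sin(360°/8) = 138.59 mm²); Taking the union: the regions partially overlap — summed areas 581.09 mm² minus the doubly-counted overlap 9.39 mm² gives 571.70 mm² — area = 571.70 mm²; the cylinder at (5.5, 4) does not reach this height (z outside [17, 21]); Subtracting the remaining from the first: none of the subtracted shapes is present at this height, so that combined region is unchanged — area = 571.70 mm². Overall, the cross-section is a single solid region. Net area = 571.70 mm².

571.70 mm²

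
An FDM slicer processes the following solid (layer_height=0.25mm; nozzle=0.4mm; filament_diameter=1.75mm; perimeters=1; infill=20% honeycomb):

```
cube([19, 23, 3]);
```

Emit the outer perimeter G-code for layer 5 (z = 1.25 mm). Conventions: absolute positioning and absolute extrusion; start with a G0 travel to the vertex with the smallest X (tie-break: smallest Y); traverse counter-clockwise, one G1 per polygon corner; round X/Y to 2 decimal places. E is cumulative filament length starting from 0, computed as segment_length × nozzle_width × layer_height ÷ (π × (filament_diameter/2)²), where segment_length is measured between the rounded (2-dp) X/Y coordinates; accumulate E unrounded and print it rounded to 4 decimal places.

G0 X0.00 Y0.00 Z1.25
G1 X19.00 Y0.00 E0.7899
G1 X19.00 Y23.00 E1.7462
G1 X0.00 Y23.00 E2.5361
G1 X0.00 Y0.00 E3.4923

At z = 1.25 mm: the cube is present — its section is the full 19×23 rectangle. The outline is a single polygon with 4 vertices. Extrusion per mm of travel: 0.4 × 0.25 / (π × 0.875²) = 0.041575. Accumulating E over each segment gives final E = 3.4923.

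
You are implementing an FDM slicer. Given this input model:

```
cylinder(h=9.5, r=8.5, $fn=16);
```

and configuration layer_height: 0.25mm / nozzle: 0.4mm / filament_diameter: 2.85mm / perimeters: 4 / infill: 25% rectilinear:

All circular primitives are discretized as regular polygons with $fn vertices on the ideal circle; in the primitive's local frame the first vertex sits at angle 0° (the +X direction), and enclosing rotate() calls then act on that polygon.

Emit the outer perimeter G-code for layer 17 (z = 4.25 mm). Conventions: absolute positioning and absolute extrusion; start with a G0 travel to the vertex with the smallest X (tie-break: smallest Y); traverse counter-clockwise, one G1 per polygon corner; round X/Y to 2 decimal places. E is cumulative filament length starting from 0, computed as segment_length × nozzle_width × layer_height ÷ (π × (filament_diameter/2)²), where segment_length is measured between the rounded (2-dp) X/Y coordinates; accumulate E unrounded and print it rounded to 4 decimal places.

At z = 4.25 mm: the cylinder: section is a regular 16-gon, circumradius r=8.5. The outline is a single polygon with 16 vertices. Extrusion per mm of travel: 0.4 × 0.25 / (π × 1.425²) = 0.015675. Accumulating E over each segment gives final E = 0.8316.

G0 X-8.50 Y0.00 Z4.25
G1 X-7.85 Y-3.25 E0.0520
G1 X-6.01 Y-6.01 E0.1040
G1 X-3.25 Y-7.85 E0.1559
G1 X0.00 Y-8.50 E0.2079
G1 X3.25 Y-7.85 E0.2599
G1 X6.01 Y-6.01 E0.3119
G1 X7.85 Y-3.25 E0.3639
G1 X8.50 Y0.00 E0.4158
G1 X7.85 Y3.25 E0.4678
G1 X6.01 Y6.01 E0.5198
G1 X3.25 Y7.85 E0.5718
G1 X0.00 Y8.50 E0.6237
G1 X-3.25 Y7.85 E0.6757
G1 X-6.01 Y6.01 E0.7277
G1 X-7.85 Y3.25 E0.7797
G1 X-8.50 Y0.00 E0.8316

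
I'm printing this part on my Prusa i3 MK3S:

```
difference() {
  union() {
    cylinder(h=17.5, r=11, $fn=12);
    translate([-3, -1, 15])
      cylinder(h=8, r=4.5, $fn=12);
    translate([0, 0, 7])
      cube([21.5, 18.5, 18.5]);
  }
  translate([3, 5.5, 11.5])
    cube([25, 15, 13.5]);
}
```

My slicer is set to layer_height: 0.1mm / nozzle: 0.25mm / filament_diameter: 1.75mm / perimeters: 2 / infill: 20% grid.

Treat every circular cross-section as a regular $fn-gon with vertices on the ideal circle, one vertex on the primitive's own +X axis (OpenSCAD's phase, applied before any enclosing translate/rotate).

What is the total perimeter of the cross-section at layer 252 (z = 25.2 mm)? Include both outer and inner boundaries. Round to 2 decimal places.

At z = 25.2 mm: the cylinder is absent (z outside [0, 17.5]); the cylinder at (-3, -1) does not reach this height (z outside [15, 23]); the 21.5×18.5 cube contributes its full rectangle (perimeter 80.00 mm); Taking the union: only the 21.5×18.5 cube is present, so the union is just that shape — boundary = 80.00 mm; the cube at (3, 5.5) does not reach this height (z outside [11.5, 25]); Subtracting the remaining from the first: none of the subtracted shapes is present at this height, so that combined region is unchanged — boundary = 80.00 mm. Overall, the cross-section is a single solid region. Total boundary length (outer) = 80.00 mm.

80.00 mm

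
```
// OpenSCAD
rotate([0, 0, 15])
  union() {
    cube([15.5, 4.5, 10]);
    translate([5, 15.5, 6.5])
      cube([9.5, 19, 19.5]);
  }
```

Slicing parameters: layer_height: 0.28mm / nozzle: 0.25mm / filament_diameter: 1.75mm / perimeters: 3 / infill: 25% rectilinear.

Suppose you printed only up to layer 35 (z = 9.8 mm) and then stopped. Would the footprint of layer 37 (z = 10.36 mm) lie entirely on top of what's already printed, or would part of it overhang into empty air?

entirely on top

Compare the two slices. At z = 9.8: the cube (footprint 15.5×4.5) is included at this height (area 69.75 mm²); the cube at (5, 15.5) (footprint 9.5×19) is included at this height (area 180.50 mm²); Taking the union: the 2 present regions are separate (no shared area or edge), so areas and boundary lengths simply add and each stays a separate island — area = 250.25 mm²; (whole slice rotated 15° about Z — lengths, areas and connectivity unchanged). At z = 10.36: the cube is not intersected at this z (z outside [0, 10]); the 9.5×19 cube at (5, 15.5) contributes its full rectangle (area 180.50 mm²); Combining (union): only the 9.5×19 cube at (5, 15.5) is present, so the union is just that shape — area = 180.50 mm²; (rotated 15° about Z; rotation is an isometry so areas/perimeters/island counts are preserved). Checking containment: the cross-section at z = 10.36 is a subset of the cross-section at z = 9.8.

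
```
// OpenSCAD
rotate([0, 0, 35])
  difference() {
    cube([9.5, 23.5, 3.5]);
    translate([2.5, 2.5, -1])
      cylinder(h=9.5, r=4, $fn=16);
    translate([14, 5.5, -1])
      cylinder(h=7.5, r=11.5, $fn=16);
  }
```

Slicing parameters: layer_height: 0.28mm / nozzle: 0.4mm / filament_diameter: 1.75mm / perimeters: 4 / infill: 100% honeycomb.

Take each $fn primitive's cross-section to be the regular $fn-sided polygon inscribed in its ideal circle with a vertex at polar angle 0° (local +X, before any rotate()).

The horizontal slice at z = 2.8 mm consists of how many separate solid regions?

1

At z = 2.8 mm: the cube is present — its section is the full 9.5×23.5 rectangle; the r=4 cylinder at (2.5, 2.5) contributes a regular 16-gon of circumradius 4; the cylinder at (14, 5.5): section is a regular 16-gon, circumradius r=11.5; After the difference (first − rest): starting from the 9.5×23.5 cube, the r=4 cylinder at (2.5, 2.5) partially overlaps it — only the 36.81 mm² overlap (of its 48.98 mm²) is removed, clipping the outline; the r=11.5 cylinder at (14, 5.5) partially overlaps it — only the 68.68 mm² overlap (of its 404.88 mm²) is removed, clipping the outline — 1 connected region; (rotated 35° about Z; rotation is an isometry so areas/perimeters/island counts are preserved). The result has 1 disconnected region.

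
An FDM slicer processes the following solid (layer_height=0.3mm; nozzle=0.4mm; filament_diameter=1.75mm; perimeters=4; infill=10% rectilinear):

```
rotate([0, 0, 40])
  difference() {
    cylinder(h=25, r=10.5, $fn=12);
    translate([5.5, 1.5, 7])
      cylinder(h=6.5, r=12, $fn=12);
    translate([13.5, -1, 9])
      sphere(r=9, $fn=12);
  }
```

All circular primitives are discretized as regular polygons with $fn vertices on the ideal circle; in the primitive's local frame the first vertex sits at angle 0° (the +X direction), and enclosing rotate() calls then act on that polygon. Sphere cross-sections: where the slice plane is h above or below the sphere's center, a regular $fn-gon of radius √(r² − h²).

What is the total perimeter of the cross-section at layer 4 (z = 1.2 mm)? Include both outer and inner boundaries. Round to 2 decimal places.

At z = 1.2 mm: the cylinder: section is a regular 12-gon, circumradius r=10.5 (perimeter = 2·12·10.500·sin(180°/12) = 65.22 mm); the cylinder at (5.5, 1.5) does not reach this height (z outside [7, 13.5]); the r=9 sphere at (13.5, -1) slices to a regular 12-gon of circumradius 4.490 (√(r²−h²) with h=7.8 from center) (perimeter = 2·12·4.490·sin(180°/12) = 27.89 mm); Subtracting the remaining from the first: starting from the r=10.5 cylinder, the r=9 sphere at (13.5, -1) partially overlaps it — only the 3.84 mm² overlap (of its 60.48 mm²) is removed, clipping the outline — boundary = 65.39 mm; (rotated 40° about Z; rotation is an isometry so areas/perimeters/island counts are preserved). Overall, the cross-section is a single solid region. Total boundary length (outer) = 65.39 mm.

65.39 mm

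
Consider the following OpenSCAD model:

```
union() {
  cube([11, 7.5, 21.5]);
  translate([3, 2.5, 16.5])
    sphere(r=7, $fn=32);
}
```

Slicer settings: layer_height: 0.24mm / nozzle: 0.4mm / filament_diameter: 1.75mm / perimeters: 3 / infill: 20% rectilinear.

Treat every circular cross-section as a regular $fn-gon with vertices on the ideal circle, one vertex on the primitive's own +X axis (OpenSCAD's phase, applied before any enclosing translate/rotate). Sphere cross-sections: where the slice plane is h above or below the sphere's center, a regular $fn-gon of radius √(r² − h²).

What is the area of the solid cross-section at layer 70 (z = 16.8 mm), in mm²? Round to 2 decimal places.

164.05 mm²

At z = 16.8 mm: the cube is present — its section is the full 11×7.5 rectangle (area 82.50 mm²); the r=7 sphere at (3, 2.5) contributes a regular 32-gon of circumradius √(7²−0.3²) = 6.994 (area = (32/2)·6.994²·sin(360°/32) = 152.67 mm²); Merging all regions: the regions partially overlap — summed areas 235.17 mm² minus the doubly-counted overlap 71.12 mm² gives 164.05 mm² — area = 164.05 mm². Overall, the cross-section is a single solid region. Net area = 164.05 mm².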